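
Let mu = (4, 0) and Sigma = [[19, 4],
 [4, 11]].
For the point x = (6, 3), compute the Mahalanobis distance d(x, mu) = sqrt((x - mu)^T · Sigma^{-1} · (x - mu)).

Step 1 — centre the observation: (x - mu) = (2, 3).

Step 2 — invert Sigma. det(Sigma) = 19·11 - (4)² = 193.
  Sigma^{-1} = (1/det) · [[d, -b], [-b, a]] = [[0.057, -0.0207],
 [-0.0207, 0.0984]].

Step 3 — form the quadratic (x - mu)^T · Sigma^{-1} · (x - mu):
  Sigma^{-1} · (x - mu) = (0.0518, 0.2539).
  (x - mu)^T · [Sigma^{-1} · (x - mu)] = (2)·(0.0518) + (3)·(0.2539) = 0.8653.

Step 4 — take square root: d = √(0.8653) ≈ 0.9302.

d(x, mu) = √(0.8653) ≈ 0.9302


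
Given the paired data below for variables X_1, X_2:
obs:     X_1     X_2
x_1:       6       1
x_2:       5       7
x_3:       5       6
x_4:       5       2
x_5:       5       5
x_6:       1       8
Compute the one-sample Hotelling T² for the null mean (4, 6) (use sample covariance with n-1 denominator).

Step 1 — sample mean vector:
  mean(X_1) = (6 + 5 + 5 + 5 + 5 + 1) / 6 = 27/6 = 4.5
  mean(X_2) = (1 + 7 + 6 + 2 + 5 + 8) / 6 = 29/6 = 4.8333
  x̄ = (4.5, 4.8333),  deviation x̄ - mu_0 = (4.5, 4.8333) - (4, 6) = (0.5, -1.1667).

Step 2 — sample covariance matrix, S[i,j] = (1/(n-1)) · Σ_k (x_{k,i} - mean_i) · (x_{k,j} - mean_j), divisor n-1 = 5:
  S[X_1,X_1] = ((1.5)·(1.5) + (0.5)·(0.5) + (0.5)·(0.5) + (0.5)·(0.5) + (0.5)·(0.5) + (-3.5)·(-3.5)) / 5 = 15.5/5 = 3.1
  S[X_1,X_2] = ((1.5)·(-3.8333) + (0.5)·(2.1667) + (0.5)·(1.1667) + (0.5)·(-2.8333) + (0.5)·(0.1667) + (-3.5)·(3.1667)) / 5 = -16.5/5 = -3.3
  S[X_2,X_2] = ((-3.8333)·(-3.8333) + (2.1667)·(2.1667) + (1.1667)·(1.1667) + (-2.8333)·(-2.8333) + (0.1667)·(0.1667) + (3.1667)·(3.1667)) / 5 = 38.8333/5 = 7.7667
  S = [[3.1, -3.3],
 [-3.3, 7.7667]].

Step 3 — invert S. det(S) = 3.1·7.7667 - (-3.3)² = 13.1867.
  S^{-1} = (1/det) · [[d, -b], [-b, a]] = [[0.589, 0.2503],
 [0.2503, 0.2351]].

Step 4 — quadratic form (x̄ - mu_0)^T · S^{-1} · (x̄ - mu_0):
  S^{-1} · (x̄ - mu_0) = (0.0025, -0.1491),
  (x̄ - mu_0)^T · [...] = (0.5)·(0.0025) + (-1.1667)·(-0.1491) = 0.1753.

Step 5 — scale by n: T² = 6 · 0.1753 = 1.0516.

T² ≈ 1.0516


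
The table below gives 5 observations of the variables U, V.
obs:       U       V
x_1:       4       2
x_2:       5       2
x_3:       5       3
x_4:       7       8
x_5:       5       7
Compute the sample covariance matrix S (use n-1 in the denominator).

Step 1 — column means:
  mean(U) = (4 + 5 + 5 + 7 + 5) / 5 = 26/5 = 5.2
  mean(V) = (2 + 2 + 3 + 8 + 7) / 5 = 22/5 = 4.4

Step 2 — sample covariance S[i,j] = (1/(n-1)) · Σ_k (x_{k,i} - mean_i) · (x_{k,j} - mean_j), with n-1 = 4.
  S[U,U] = ((-1.2)·(-1.2) + (-0.2)·(-0.2) + (-0.2)·(-0.2) + (1.8)·(1.8) + (-0.2)·(-0.2)) / 4 = 4.8/4 = 1.2
  S[U,V] = ((-1.2)·(-2.4) + (-0.2)·(-2.4) + (-0.2)·(-1.4) + (1.8)·(3.6) + (-0.2)·(2.6)) / 4 = 9.6/4 = 2.4
  S[V,V] = ((-2.4)·(-2.4) + (-2.4)·(-2.4) + (-1.4)·(-1.4) + (3.6)·(3.6) + (2.6)·(2.6)) / 4 = 33.2/4 = 8.3

S is symmetric (S[j,i] = S[i,j]). Assembling:

S = [[1.2, 2.4],
 [2.4, 8.3]]


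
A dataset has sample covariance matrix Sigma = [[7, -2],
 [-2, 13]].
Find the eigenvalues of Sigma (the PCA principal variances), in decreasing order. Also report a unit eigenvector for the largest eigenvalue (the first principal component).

Step 1 — characteristic polynomial of 2×2 Sigma:
  det(Sigma - λI) = λ² - trace · λ + det = 0.
  trace = 7 + 13 = 20, det = 7·13 - (-2)² = 87.
Step 2 — discriminant:
  Δ = trace² - 4·det = 400 - 348 = 52.
Step 3 — eigenvalues:
  λ = (trace ± √Δ)/2 = (20 ± 7.2111)/2,
  λ_1 = 13.6056,  λ_2 = 6.3944.

Step 4 — unit eigenvector for λ_1: solve (Sigma - λ_1 I)v = 0. First row:
  (7 - 13.6056)·v_x + (-2)·v_y = 0, i.e. (-6.6056)·v_x + (-2)·v_y = 0,
  so v ∝ (b, λ_1 - a) = (-2, 6.6056); multiply by -1 so the first entry is positive: u = (2, -6.6056).
  ||u|| = √((2)² + (-6.6056)²) = √(47.6333) ≈ 6.9017,
  v_1 = u/||u|| ≈ (0.2898, -0.9571) (||v_1|| = 1).

λ_1 = 13.6056,  λ_2 = 6.3944;  v_1 ≈ (0.2898, -0.9571)


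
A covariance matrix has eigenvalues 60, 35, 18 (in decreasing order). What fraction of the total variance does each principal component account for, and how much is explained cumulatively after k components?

Step 1 — total variance = trace(Sigma) = Σ λ_i = 60 + 35 + 18 = 113.

Step 2 — fraction explained by component i = λ_i / Σ λ:
  PC1: 60/113 = 0.531
  PC2: 35/113 = 0.3097
  PC3: 18/113 = 0.1593

Step 3 — cumulative fraction after k components = (λ_1 + ... + λ_k) / Σ λ:
  k = 1: 60/113 = 0.531
  k = 2: (60 + 35)/113 = 95/113 = 0.8407
  k = 3: (60 + 35 + 18)/113 = 113/113 = 1

Summary (fraction, with percent):

explained: PC1 0.531 (53.1%), PC2 0.3097 (30.97%), PC3 0.1593 (15.93%);  cumulative: 0.531, 0.8407, 1


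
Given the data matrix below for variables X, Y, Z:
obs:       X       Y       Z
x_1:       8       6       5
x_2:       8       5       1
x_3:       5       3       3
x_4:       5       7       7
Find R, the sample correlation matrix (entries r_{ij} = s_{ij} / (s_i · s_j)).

Step 1 — column means:
  mean(X) = (8 + 8 + 5 + 5) / 4 = 26/4 = 6.5
  mean(Y) = (6 + 5 + 3 + 7) / 4 = 21/4 = 5.25
  mean(Z) = (5 + 1 + 3 + 7) / 4 = 16/4 = 4

Step 2 — sample variances and covariances s[i,j] = (1/(n-1)) · Σ_k (x_{k,i} - mean_i) · (x_{k,j} - mean_j), with n-1 = 3:
  s[X,X] = ((1.5)·(1.5) + (1.5)·(1.5) + (-1.5)·(-1.5) + (-1.5)·(-1.5)) / 3 = 9/3 = 3
  s[X,Y] = ((1.5)·(0.75) + (1.5)·(-0.25) + (-1.5)·(-2.25) + (-1.5)·(1.75)) / 3 = 1.5/3 = 0.5
  s[X,Z] = ((1.5)·(1) + (1.5)·(-3) + (-1.5)·(-1) + (-1.5)·(3)) / 3 = -6/3 = -2
  s[Y,Y] = ((0.75)·(0.75) + (-0.25)·(-0.25) + (-2.25)·(-2.25) + (1.75)·(1.75)) / 3 = 8.75/3 = 2.9167
  s[Y,Z] = ((0.75)·(1) + (-0.25)·(-3) + (-2.25)·(-1) + (1.75)·(3)) / 3 = 9/3 = 3
  s[Z,Z] = ((1)·(1) + (-3)·(-3) + (-1)·(-1) + (3)·(3)) / 3 = 20/3 = 6.6667
  Sample standard deviations s_i = √(s[i,i]):
  s(X) = √(3) = 1.7321
  s(Y) = √(2.9167) = 1.7078
  s(Z) = √(6.6667) = 2.582

Step 3 — r_{ij} = s_{ij} / (s_i · s_j):
  r[X,X] = 1 (diagonal).
  r[X,Y] = 0.5 / (1.7321 · 1.7078) = 0.5 / 2.958 = 0.169
  r[X,Z] = -2 / (1.7321 · 2.582) = -2 / 4.4721 = -0.4472
  r[Y,Y] = 1 (diagonal).
  r[Y,Z] = 3 / (1.7078 · 2.582) = 3 / 4.4096 = 0.6803
  r[Z,Z] = 1 (diagonal).

R is symmetric with unit diagonal. Assembling:

R = [[1, 0.169, -0.4472],
 [0.169, 1, 0.6803],
 [-0.4472, 0.6803, 1]]


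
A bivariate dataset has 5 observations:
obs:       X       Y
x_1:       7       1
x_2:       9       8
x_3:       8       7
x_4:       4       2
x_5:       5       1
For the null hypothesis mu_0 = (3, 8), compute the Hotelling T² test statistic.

Step 1 — sample mean vector:
  mean(X) = (7 + 9 + 8 + 4 + 5) / 5 = 33/5 = 6.6
  mean(Y) = (1 + 8 + 7 + 2 + 1) / 5 = 19/5 = 3.8
  x̄ = (6.6, 3.8),  deviation x̄ - mu_0 = (6.6, 3.8) - (3, 8) = (3.6, -4.2).

Step 2 — sample covariance matrix, S[i,j] = (1/(n-1)) · Σ_k (x_{k,i} - mean_i) · (x_{k,j} - mean_j), divisor n-1 = 4:
  S[X,X] = ((0.4)·(0.4) + (2.4)·(2.4) + (1.4)·(1.4) + (-2.6)·(-2.6) + (-1.6)·(-1.6)) / 4 = 17.2/4 = 4.3
  S[X,Y] = ((0.4)·(-2.8) + (2.4)·(4.2) + (1.4)·(3.2) + (-2.6)·(-1.8) + (-1.6)·(-2.8)) / 4 = 22.6/4 = 5.65
  S[Y,Y] = ((-2.8)·(-2.8) + (4.2)·(4.2) + (3.2)·(3.2) + (-1.8)·(-1.8) + (-2.8)·(-2.8)) / 4 = 46.8/4 = 11.7
  S = [[4.3, 5.65],
 [5.65, 11.7]].

Step 3 — invert S. det(S) = 4.3·11.7 - (5.65)² = 18.3875.
  S^{-1} = (1/det) · [[d, -b], [-b, a]] = [[0.6363, -0.3073],
 [-0.3073, 0.2339]].

Step 4 — quadratic form (x̄ - mu_0)^T · S^{-1} · (x̄ - mu_0):
  S^{-1} · (x̄ - mu_0) = (3.5812, -2.0884),
  (x̄ - mu_0)^T · [...] = (3.6)·(3.5812) + (-4.2)·(-2.0884) = 21.6636.

Step 5 — scale by n: T² = 5 · 21.6636 = 108.3182.

T² ≈ 108.3182


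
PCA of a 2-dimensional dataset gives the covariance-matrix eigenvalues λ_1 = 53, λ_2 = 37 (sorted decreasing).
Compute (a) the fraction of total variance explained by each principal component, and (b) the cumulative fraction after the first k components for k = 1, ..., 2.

Step 1 — total variance = trace(Sigma) = Σ λ_i = 53 + 37 = 90.

Step 2 — fraction explained by component i = λ_i / Σ λ:
  PC1: 53/90 = 0.5889
  PC2: 37/90 = 0.4111

Step 3 — cumulative fraction after k components = (λ_1 + ... + λ_k) / Σ λ:
  k = 1: 53/90 = 0.5889
  k = 2: (53 + 37)/90 = 90/90 = 1

Summary (fraction, with percent):

explained: PC1 0.5889 (58.89%), PC2 0.4111 (41.11%);  cumulative: 0.5889, 1


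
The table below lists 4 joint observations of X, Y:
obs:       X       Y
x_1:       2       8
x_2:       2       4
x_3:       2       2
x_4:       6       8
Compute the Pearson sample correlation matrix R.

Step 1 — column means:
  mean(X) = (2 + 2 + 2 + 6) / 4 = 12/4 = 3
  mean(Y) = (8 + 4 + 2 + 8) / 4 = 22/4 = 5.5

Step 2 — sample variances and covariances s[i,j] = (1/(n-1)) · Σ_k (x_{k,i} - mean_i) · (x_{k,j} - mean_j), with n-1 = 3:
  s[X,X] = ((-1)·(-1) + (-1)·(-1) + (-1)·(-1) + (3)·(3)) / 3 = 12/3 = 4
  s[X,Y] = ((-1)·(2.5) + (-1)·(-1.5) + (-1)·(-3.5) + (3)·(2.5)) / 3 = 10/3 = 3.3333
  s[Y,Y] = ((2.5)·(2.5) + (-1.5)·(-1.5) + (-3.5)·(-3.5) + (2.5)·(2.5)) / 3 = 27/3 = 9
  Sample standard deviations s_i = √(s[i,i]):
  s(X) = √(4) = 2
  s(Y) = √(9) = 3

Step 3 — r_{ij} = s_{ij} / (s_i · s_j):
  r[X,X] = 1 (diagonal).
  r[X,Y] = 3.3333 / (2 · 3) = 3.3333 / 6 = 0.5556
  r[Y,Y] = 1 (diagonal).

R is symmetric with unit diagonal. Assembling:

R = [[1, 0.5556],
 [0.5556, 1]]


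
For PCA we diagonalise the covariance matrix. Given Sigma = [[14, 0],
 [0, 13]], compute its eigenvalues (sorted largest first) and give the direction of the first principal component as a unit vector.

Step 1 — characteristic polynomial of 2×2 Sigma:
  det(Sigma - λI) = λ² - trace · λ + det = 0.
  trace = 14 + 13 = 27, det = 14·13 - (0)² = 182.
Step 2 — discriminant:
  Δ = trace² - 4·det = 729 - 728 = 1.
Step 3 — eigenvalues:
  λ = (trace ± √Δ)/2 = (27 ± 1)/2,
  λ_1 = 14,  λ_2 = 13.

Step 4 — unit eigenvector for λ_1: Sigma is diagonal, so its eigenvectors are the coordinate axes. λ_1 = 14 is the diagonal entry on the first coordinate axis, hence
  v_1 = (1, 0) (||v_1|| = 1).

λ_1 = 14,  λ_2 = 13;  v_1 ≈ (1, 0)


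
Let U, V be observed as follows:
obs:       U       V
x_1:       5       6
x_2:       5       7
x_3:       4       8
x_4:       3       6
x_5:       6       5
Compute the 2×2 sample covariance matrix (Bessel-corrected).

Step 1 — column means:
  mean(U) = (5 + 5 + 4 + 3 + 6) / 5 = 23/5 = 4.6
  mean(V) = (6 + 7 + 8 + 6 + 5) / 5 = 32/5 = 6.4

Step 2 — sample covariance S[i,j] = (1/(n-1)) · Σ_k (x_{k,i} - mean_i) · (x_{k,j} - mean_j), with n-1 = 4.
  S[U,U] = ((0.4)·(0.4) + (0.4)·(0.4) + (-0.6)·(-0.6) + (-1.6)·(-1.6) + (1.4)·(1.4)) / 4 = 5.2/4 = 1.3
  S[U,V] = ((0.4)·(-0.4) + (0.4)·(0.6) + (-0.6)·(1.6) + (-1.6)·(-0.4) + (1.4)·(-1.4)) / 4 = -2.2/4 = -0.55
  S[V,V] = ((-0.4)·(-0.4) + (0.6)·(0.6) + (1.6)·(1.6) + (-0.4)·(-0.4) + (-1.4)·(-1.4)) / 4 = 5.2/4 = 1.3

S is symmetric (S[j,i] = S[i,j]). Assembling:

S = [[1.3, -0.55],
 [-0.55, 1.3]]


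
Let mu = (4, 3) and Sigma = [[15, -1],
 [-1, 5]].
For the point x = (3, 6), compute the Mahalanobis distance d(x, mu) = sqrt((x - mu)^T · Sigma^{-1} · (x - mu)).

Step 1 — centre the observation: (x - mu) = (-1, 3).

Step 2 — invert Sigma. det(Sigma) = 15·5 - (-1)² = 74.
  Sigma^{-1} = (1/det) · [[d, -b], [-b, a]] = [[0.0676, 0.0135],
 [0.0135, 0.2027]].

Step 3 — form the quadratic (x - mu)^T · Sigma^{-1} · (x - mu):
  Sigma^{-1} · (x - mu) = (-0.027, 0.5946).
  (x - mu)^T · [Sigma^{-1} · (x - mu)] = (-1)·(-0.027) + (3)·(0.5946) = 1.8108.

Step 4 — take square root: d = √(1.8108) ≈ 1.3457.

d(x, mu) = √(1.8108) ≈ 1.3457


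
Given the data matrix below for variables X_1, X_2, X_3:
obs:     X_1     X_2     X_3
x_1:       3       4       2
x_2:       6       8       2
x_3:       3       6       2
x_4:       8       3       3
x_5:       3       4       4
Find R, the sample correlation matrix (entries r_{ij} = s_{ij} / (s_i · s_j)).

Step 1 — column means:
  mean(X_1) = (3 + 6 + 3 + 8 + 3) / 5 = 23/5 = 4.6
  mean(X_2) = (4 + 8 + 6 + 3 + 4) / 5 = 25/5 = 5
  mean(X_3) = (2 + 2 + 2 + 3 + 4) / 5 = 13/5 = 2.6

Step 2 — sample variances and covariances s[i,j] = (1/(n-1)) · Σ_k (x_{k,i} - mean_i) · (x_{k,j} - mean_j), with n-1 = 4:
  s[X_1,X_1] = ((-1.6)·(-1.6) + (1.4)·(1.4) + (-1.6)·(-1.6) + (3.4)·(3.4) + (-1.6)·(-1.6)) / 4 = 21.2/4 = 5.3
  s[X_1,X_2] = ((-1.6)·(-1) + (1.4)·(3) + (-1.6)·(1) + (3.4)·(-2) + (-1.6)·(-1)) / 4 = -1/4 = -0.25
  s[X_1,X_3] = ((-1.6)·(-0.6) + (1.4)·(-0.6) + (-1.6)·(-0.6) + (3.4)·(0.4) + (-1.6)·(1.4)) / 4 = 0.2/4 = 0.05
  s[X_2,X_2] = ((-1)·(-1) + (3)·(3) + (1)·(1) + (-2)·(-2) + (-1)·(-1)) / 4 = 16/4 = 4
  s[X_2,X_3] = ((-1)·(-0.6) + (3)·(-0.6) + (1)·(-0.6) + (-2)·(0.4) + (-1)·(1.4)) / 4 = -4/4 = -1
  s[X_3,X_3] = ((-0.6)·(-0.6) + (-0.6)·(-0.6) + (-0.6)·(-0.6) + (0.4)·(0.4) + (1.4)·(1.4)) / 4 = 3.2/4 = 0.8
  Sample standard deviations s_i = √(s[i,i]):
  s(X_1) = √(5.3) = 2.3022
  s(X_2) = √(4) = 2
  s(X_3) = √(0.8) = 0.8944

Step 3 — r_{ij} = s_{ij} / (s_i · s_j):
  r[X_1,X_1] = 1 (diagonal).
  r[X_1,X_2] = -0.25 / (2.3022 · 2) = -0.25 / 4.6043 = -0.0543
  r[X_1,X_3] = 0.05 / (2.3022 · 0.8944) = 0.05 / 2.0591 = 0.0243
  r[X_2,X_2] = 1 (diagonal).
  r[X_2,X_3] = -1 / (2 · 0.8944) = -1 / 1.7889 = -0.559
  r[X_3,X_3] = 1 (diagonal).

R is symmetric with unit diagonal. Assembling:

R = [[1, -0.0543, 0.0243],
 [-0.0543, 1, -0.559],
 [0.0243, -0.559, 1]]


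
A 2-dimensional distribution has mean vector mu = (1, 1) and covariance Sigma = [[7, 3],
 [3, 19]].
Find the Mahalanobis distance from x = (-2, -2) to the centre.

Step 1 — centre the observation: (x - mu) = (-3, -3).

Step 2 — invert Sigma. det(Sigma) = 7·19 - (3)² = 124.
  Sigma^{-1} = (1/det) · [[d, -b], [-b, a]] = [[0.1532, -0.0242],
 [-0.0242, 0.0565]].

Step 3 — form the quadratic (x - mu)^T · Sigma^{-1} · (x - mu):
  Sigma^{-1} · (x - mu) = (-0.3871, -0.0968).
  (x - mu)^T · [Sigma^{-1} · (x - mu)] = (-3)·(-0.3871) + (-3)·(-0.0968) = 1.4516.

Step 4 — take square root: d = √(1.4516) ≈ 1.2048.

d(x, mu) = √(1.4516) ≈ 1.2048


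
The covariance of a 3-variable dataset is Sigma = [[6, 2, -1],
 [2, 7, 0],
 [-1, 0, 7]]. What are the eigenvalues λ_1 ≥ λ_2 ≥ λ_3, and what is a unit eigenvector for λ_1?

Step 1 — characteristic polynomial p(λ) = det(λI - Sigma) = λ³ - tr·λ² + c_1·λ - det, where tr = trace, c_1 = sum of the principal 2×2 minors, det = det(Sigma):
  tr = 6 + 7 + 7 = 20,
  c_1 = (6·7 - (2)²) + (6·7 - (-1)²) + (7·7 - (0)²) = 38 + 41 + 49 = 128,
  det = 6·(7·7 - (0)²) - (2)·((2)·7 - (0)·(-1)) + (-1)·((2)·(0) - 7·(-1)) = 6·(49) - (2)·(14) + (-1)·(7) = 259.
  So p(λ) = λ³ - 20λ² + 128λ - 259.
Step 2 — look for an integer root (rational root theorem: any rational root is an integer divisor of 259). Testing λ = 7:
  p(7) = 343 - 980 + 896 - 259 = 0  ✓
  Dividing out (λ - 7): p(λ) = (λ - 7)(λ² - 13λ + 37).
Step 3 — remaining eigenvalues from the quadratic λ² - 13λ + 37 = 0:
  Δ = 13² - 4·37 = 169 - 148 = 21,  λ = (13 ± √21)/2 = (13 ± 4.5826)/2 ≈ 8.7913 or 4.2087.
  Sorted: λ_1 = 8.7913,  λ_2 = 7,  λ_3 = 4.2087  (check: sum = 20 = tr ✓).

Step 4 — unit eigenvector for λ_1 ≈ 8.7913: v spans the null space of (Sigma - λ_1 I), whose rows are
  r_1 = (-2.7913, 2, -1),  r_2 = (2, -1.7913, 0),  r_3 = (-1, 0, -1.7913).
  v is orthogonal to every row, so take v ∝ r_1 × r_2 = ((2)·(0) - (-1)·(-1.7913), (-1)·(2) - (-2.7913)·(0), (-2.7913)·(-1.7913) - (2)·(2)) ≈ (-1.7913, -2, 1).
  Rescale (multiply by -1 so the first nonzero entry is positive): u = (1.7913, 2, -1).
  ||u|| = √((1.7913)² + (2)² + (-1)²) = √(8.2087) ≈ 2.8651,  v_1 = u/||u|| ≈ (0.6252, 0.6981, -0.349) (||v_1|| = 1).

λ_1 = 8.7913,  λ_2 = 7,  λ_3 = 4.2087;  v_1 ≈ (0.6252, 0.6981, -0.349)


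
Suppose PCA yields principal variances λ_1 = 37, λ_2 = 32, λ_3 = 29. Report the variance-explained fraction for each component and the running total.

Step 1 — total variance = trace(Sigma) = Σ λ_i = 37 + 32 + 29 = 98.

Step 2 — fraction explained by component i = λ_i / Σ λ:
  PC1: 37/98 = 0.3776
  PC2: 32/98 = 0.3265
  PC3: 29/98 = 0.2959

Step 3 — cumulative fraction after k components = (λ_1 + ... + λ_k) / Σ λ:
  k = 1: 37/98 = 0.3776
  k = 2: (37 + 32)/98 = 69/98 = 0.7041
  k = 3: (37 + 32 + 29)/98 = 98/98 = 1

Summary (fraction, with percent):

explained: PC1 0.3776 (37.76%), PC2 0.3265 (32.65%), PC3 0.2959 (29.59%);  cumulative: 0.3776, 0.7041, 1


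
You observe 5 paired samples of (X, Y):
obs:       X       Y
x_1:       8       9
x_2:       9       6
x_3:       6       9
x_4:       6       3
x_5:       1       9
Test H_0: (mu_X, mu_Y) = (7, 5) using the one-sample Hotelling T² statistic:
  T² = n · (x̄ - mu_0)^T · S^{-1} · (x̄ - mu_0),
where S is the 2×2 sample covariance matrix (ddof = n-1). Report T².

Step 1 — sample mean vector:
  mean(X) = (8 + 9 + 6 + 6 + 1) / 5 = 30/5 = 6
  mean(Y) = (9 + 6 + 9 + 3 + 9) / 5 = 36/5 = 7.2
  x̄ = (6, 7.2),  deviation x̄ - mu_0 = (6, 7.2) - (7, 5) = (-1, 2.2).

Step 2 — sample covariance matrix, S[i,j] = (1/(n-1)) · Σ_k (x_{k,i} - mean_i) · (x_{k,j} - mean_j), divisor n-1 = 4:
  S[X,X] = ((2)·(2) + (3)·(3) + (0)·(0) + (0)·(0) + (-5)·(-5)) / 4 = 38/4 = 9.5
  S[X,Y] = ((2)·(1.8) + (3)·(-1.2) + (0)·(1.8) + (0)·(-4.2) + (-5)·(1.8)) / 4 = -9/4 = -2.25
  S[Y,Y] = ((1.8)·(1.8) + (-1.2)·(-1.2) + (1.8)·(1.8) + (-4.2)·(-4.2) + (1.8)·(1.8)) / 4 = 28.8/4 = 7.2
  S = [[9.5, -2.25],
 [-2.25, 7.2]].

Step 3 — invert S. det(S) = 9.5·7.2 - (-2.25)² = 63.3375.
  S^{-1} = (1/det) · [[d, -b], [-b, a]] = [[0.1137, 0.0355],
 [0.0355, 0.15]].

Step 4 — quadratic form (x̄ - mu_0)^T · S^{-1} · (x̄ - mu_0):
  S^{-1} · (x̄ - mu_0) = (-0.0355, 0.2945),
  (x̄ - mu_0)^T · [...] = (-1)·(-0.0355) + (2.2)·(0.2945) = 0.6833.

Step 5 — scale by n: T² = 5 · 0.6833 = 3.4166.

T² ≈ 3.4166


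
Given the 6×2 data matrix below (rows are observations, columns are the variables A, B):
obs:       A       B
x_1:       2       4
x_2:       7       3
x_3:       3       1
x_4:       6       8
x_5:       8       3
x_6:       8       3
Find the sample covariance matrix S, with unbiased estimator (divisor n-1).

Step 1 — column means:
  mean(A) = (2 + 7 + 3 + 6 + 8 + 8) / 6 = 34/6 = 5.6667
  mean(B) = (4 + 3 + 1 + 8 + 3 + 3) / 6 = 22/6 = 3.6667

Step 2 — sample covariance S[i,j] = (1/(n-1)) · Σ_k (x_{k,i} - mean_i) · (x_{k,j} - mean_j), with n-1 = 5.
  S[A,A] = ((-3.6667)·(-3.6667) + (1.3333)·(1.3333) + (-2.6667)·(-2.6667) + (0.3333)·(0.3333) + (2.3333)·(2.3333) + (2.3333)·(2.3333)) / 5 = 33.3333/5 = 6.6667
  S[A,B] = ((-3.6667)·(0.3333) + (1.3333)·(-0.6667) + (-2.6667)·(-2.6667) + (0.3333)·(4.3333) + (2.3333)·(-0.6667) + (2.3333)·(-0.6667)) / 5 = 3.3333/5 = 0.6667
  S[B,B] = ((0.3333)·(0.3333) + (-0.6667)·(-0.6667) + (-2.6667)·(-2.6667) + (4.3333)·(4.3333) + (-0.6667)·(-0.6667) + (-0.6667)·(-0.6667)) / 5 = 27.3333/5 = 5.4667

S is symmetric (S[j,i] = S[i,j]). Assembling:

S = [[6.6667, 0.6667],
 [0.6667, 5.4667]]


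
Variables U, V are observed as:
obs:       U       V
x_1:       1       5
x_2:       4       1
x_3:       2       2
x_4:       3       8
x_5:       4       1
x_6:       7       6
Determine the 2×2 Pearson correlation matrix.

Step 1 — column means:
  mean(U) = (1 + 4 + 2 + 3 + 4 + 7) / 6 = 21/6 = 3.5
  mean(V) = (5 + 1 + 2 + 8 + 1 + 6) / 6 = 23/6 = 3.8333

Step 2 — sample variances and covariances s[i,j] = (1/(n-1)) · Σ_k (x_{k,i} - mean_i) · (x_{k,j} - mean_j), with n-1 = 5:
  s[U,U] = ((-2.5)·(-2.5) + (0.5)·(0.5) + (-1.5)·(-1.5) + (-0.5)·(-0.5) + (0.5)·(0.5) + (3.5)·(3.5)) / 5 = 21.5/5 = 4.3
  s[U,V] = ((-2.5)·(1.1667) + (0.5)·(-2.8333) + (-1.5)·(-1.8333) + (-0.5)·(4.1667) + (0.5)·(-2.8333) + (3.5)·(2.1667)) / 5 = 2.5/5 = 0.5
  s[V,V] = ((1.1667)·(1.1667) + (-2.8333)·(-2.8333) + (-1.8333)·(-1.8333) + (4.1667)·(4.1667) + (-2.8333)·(-2.8333) + (2.1667)·(2.1667)) / 5 = 42.8333/5 = 8.5667
  Sample standard deviations s_i = √(s[i,i]):
  s(U) = √(4.3) = 2.0736
  s(V) = √(8.5667) = 2.9269

Step 3 — r_{ij} = s_{ij} / (s_i · s_j):
  r[U,U] = 1 (diagonal).
  r[U,V] = 0.5 / (2.0736 · 2.9269) = 0.5 / 6.0693 = 0.0824
  r[V,V] = 1 (diagonal).

R is symmetric with unit diagonal. Assembling:

R = [[1, 0.0824],
 [0.0824, 1]]


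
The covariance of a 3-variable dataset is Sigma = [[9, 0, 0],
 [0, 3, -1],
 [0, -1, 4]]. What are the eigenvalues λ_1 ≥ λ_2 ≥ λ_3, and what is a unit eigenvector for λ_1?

Step 1 — characteristic polynomial p(λ) = det(λI - Sigma) = λ³ - tr·λ² + c_1·λ - det, where tr = trace, c_1 = sum of the principal 2×2 minors, det = det(Sigma):
  tr = 9 + 3 + 4 = 16,
  c_1 = (9·3 - (0)²) + (9·4 - (0)²) + (3·4 - (-1)²) = 27 + 36 + 11 = 74,
  det = 9·(3·4 - (-1)²) - (0)·((0)·4 - (-1)·(0)) + (0)·((0)·(-1) - 3·(0)) = 9·(11) - (0)·(0) + (0)·(0) = 99.
  So p(λ) = λ³ - 16λ² + 74λ - 99.
Step 2 — look for an integer root (rational root theorem: any rational root is an integer divisor of 99). Testing λ = 9:
  p(9) = 729 - 1296 + 666 - 99 = 0  ✓
  Dividing out (λ - 9): p(λ) = (λ - 9)(λ² - 7λ + 11).
Step 3 — remaining eigenvalues from the quadratic λ² - 7λ + 11 = 0:
  Δ = 7² - 4·11 = 49 - 44 = 5,  λ = (7 ± √5)/2 = (7 ± 2.2361)/2 ≈ 4.618 or 2.382.
  Sorted: λ_1 = 9,  λ_2 = 4.618,  λ_3 = 2.382  (check: sum = 16 = tr ✓).

Step 4 — unit eigenvector for λ_1 = 9: v spans the null space of (Sigma - λ_1 I), whose rows are
  r_1 = (0, 0, 0),  r_2 = (0, -6, -1),  r_3 = (0, -1, -5).
  v is orthogonal to every row, so take v ∝ r_2 × r_3 = ((-6)·(-5) - (-1)·(-1), (-1)·(0) - (0)·(-5), (0)·(-1) - (-6)·(0)) = (29, 0, 0).
  Rescale (divide by 29): u = (1, 0, 0).
  ||u|| = √((1)² + (0)² + (0)²) = √(1) = 1,  v_1 = u/||u|| ≈ (1, 0, 0) (||v_1|| = 1).

λ_1 = 9,  λ_2 = 4.618,  λ_3 = 2.382;  v_1 ≈ (1, 0, 0)


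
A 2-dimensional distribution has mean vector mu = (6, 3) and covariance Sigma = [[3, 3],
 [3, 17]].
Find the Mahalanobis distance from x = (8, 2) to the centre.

Step 1 — centre the observation: (x - mu) = (2, -1).

Step 2 — invert Sigma. det(Sigma) = 3·17 - (3)² = 42.
  Sigma^{-1} = (1/det) · [[d, -b], [-b, a]] = [[0.4048, -0.0714],
 [-0.0714, 0.0714]].

Step 3 — form the quadratic (x - mu)^T · Sigma^{-1} · (x - mu):
  Sigma^{-1} · (x - mu) = (0.881, -0.2143).
  (x - mu)^T · [Sigma^{-1} · (x - mu)] = (2)·(0.881) + (-1)·(-0.2143) = 1.9762.

Step 4 — take square root: d = √(1.9762) ≈ 1.4058.

d(x, mu) = √(1.9762) ≈ 1.4058


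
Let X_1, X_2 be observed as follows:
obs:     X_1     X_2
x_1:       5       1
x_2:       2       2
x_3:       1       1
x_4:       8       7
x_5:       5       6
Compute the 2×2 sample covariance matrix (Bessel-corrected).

Step 1 — column means:
  mean(X_1) = (5 + 2 + 1 + 8 + 5) / 5 = 21/5 = 4.2
  mean(X_2) = (1 + 2 + 1 + 7 + 6) / 5 = 17/5 = 3.4

Step 2 — sample covariance S[i,j] = (1/(n-1)) · Σ_k (x_{k,i} - mean_i) · (x_{k,j} - mean_j), with n-1 = 4.
  S[X_1,X_1] = ((0.8)·(0.8) + (-2.2)·(-2.2) + (-3.2)·(-3.2) + (3.8)·(3.8) + (0.8)·(0.8)) / 4 = 30.8/4 = 7.7
  S[X_1,X_2] = ((0.8)·(-2.4) + (-2.2)·(-1.4) + (-3.2)·(-2.4) + (3.8)·(3.6) + (0.8)·(2.6)) / 4 = 24.6/4 = 6.15
  S[X_2,X_2] = ((-2.4)·(-2.4) + (-1.4)·(-1.4) + (-2.4)·(-2.4) + (3.6)·(3.6) + (2.6)·(2.6)) / 4 = 33.2/4 = 8.3

S is symmetric (S[j,i] = S[i,j]). Assembling:

S = [[7.7, 6.15],
 [6.15, 8.3]]


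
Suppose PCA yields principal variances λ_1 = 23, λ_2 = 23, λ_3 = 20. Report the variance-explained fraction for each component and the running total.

Step 1 — total variance = trace(Sigma) = Σ λ_i = 23 + 23 + 20 = 66.

Step 2 — fraction explained by component i = λ_i / Σ λ:
  PC1: 23/66 = 0.3485
  PC2: 23/66 = 0.3485
  PC3: 20/66 = 0.303

Step 3 — cumulative fraction after k components = (λ_1 + ... + λ_k) / Σ λ:
  k = 1: 23/66 = 0.3485
  k = 2: (23 + 23)/66 = 46/66 = 0.697
  k = 3: (23 + 23 + 20)/66 = 66/66 = 1

Summary (fraction, with percent):

explained: PC1 0.3485 (34.85%), PC2 0.3485 (34.85%), PC3 0.303 (30.3%);  cumulative: 0.3485, 0.697, 1


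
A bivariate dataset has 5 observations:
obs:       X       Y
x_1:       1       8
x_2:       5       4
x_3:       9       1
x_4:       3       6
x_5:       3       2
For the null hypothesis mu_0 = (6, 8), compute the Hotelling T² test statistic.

Step 1 — sample mean vector:
  mean(X) = (1 + 5 + 9 + 3 + 3) / 5 = 21/5 = 4.2
  mean(Y) = (8 + 4 + 1 + 6 + 2) / 5 = 21/5 = 4.2
  x̄ = (4.2, 4.2),  deviation x̄ - mu_0 = (4.2, 4.2) - (6, 8) = (-1.8, -3.8).

Step 2 — sample covariance matrix, S[i,j] = (1/(n-1)) · Σ_k (x_{k,i} - mean_i) · (x_{k,j} - mean_j), divisor n-1 = 4:
  S[X,X] = ((-3.2)·(-3.2) + (0.8)·(0.8) + (4.8)·(4.8) + (-1.2)·(-1.2) + (-1.2)·(-1.2)) / 4 = 36.8/4 = 9.2
  S[X,Y] = ((-3.2)·(3.8) + (0.8)·(-0.2) + (4.8)·(-3.2) + (-1.2)·(1.8) + (-1.2)·(-2.2)) / 4 = -27.2/4 = -6.8
  S[Y,Y] = ((3.8)·(3.8) + (-0.2)·(-0.2) + (-3.2)·(-3.2) + (1.8)·(1.8) + (-2.2)·(-2.2)) / 4 = 32.8/4 = 8.2
  S = [[9.2, -6.8],
 [-6.8, 8.2]].

Step 3 — invert S. det(S) = 9.2·8.2 - (-6.8)² = 29.2.
  S^{-1} = (1/det) · [[d, -b], [-b, a]] = [[0.2808, 0.2329],
 [0.2329, 0.3151]].

Step 4 — quadratic form (x̄ - mu_0)^T · S^{-1} · (x̄ - mu_0):
  S^{-1} · (x̄ - mu_0) = (-1.3904, -1.6164),
  (x̄ - mu_0)^T · [...] = (-1.8)·(-1.3904) + (-3.8)·(-1.6164) = 8.6452.

Step 5 — scale by n: T² = 5 · 8.6452 = 43.226.

T² ≈ 43.226


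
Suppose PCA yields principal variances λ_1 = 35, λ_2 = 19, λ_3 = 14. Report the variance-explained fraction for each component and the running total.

Step 1 — total variance = trace(Sigma) = Σ λ_i = 35 + 19 + 14 = 68.

Step 2 — fraction explained by component i = λ_i / Σ λ:
  PC1: 35/68 = 0.5147
  PC2: 19/68 = 0.2794
  PC3: 14/68 = 0.2059

Step 3 — cumulative fraction after k components = (λ_1 + ... + λ_k) / Σ λ:
  k = 1: 35/68 = 0.5147
  k = 2: (35 + 19)/68 = 54/68 = 0.7941
  k = 3: (35 + 19 + 14)/68 = 68/68 = 1

Summary (fraction, with percent):

explained: PC1 0.5147 (51.47%), PC2 0.2794 (27.94%), PC3 0.2059 (20.59%);  cumulative: 0.5147, 0.7941, 1


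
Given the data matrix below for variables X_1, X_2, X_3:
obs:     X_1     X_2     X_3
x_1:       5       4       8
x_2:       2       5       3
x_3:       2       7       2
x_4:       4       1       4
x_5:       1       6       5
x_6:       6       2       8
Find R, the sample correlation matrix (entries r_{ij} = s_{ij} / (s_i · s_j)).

Step 1 — column means:
  mean(X_1) = (5 + 2 + 2 + 4 + 1 + 6) / 6 = 20/6 = 3.3333
  mean(X_2) = (4 + 5 + 7 + 1 + 6 + 2) / 6 = 25/6 = 4.1667
  mean(X_3) = (8 + 3 + 2 + 4 + 5 + 8) / 6 = 30/6 = 5

Step 2 — sample variances and covariances s[i,j] = (1/(n-1)) · Σ_k (x_{k,i} - mean_i) · (x_{k,j} - mean_j), with n-1 = 5:
  s[X_1,X_1] = ((1.6667)·(1.6667) + (-1.3333)·(-1.3333) + (-1.3333)·(-1.3333) + (0.6667)·(0.6667) + (-2.3333)·(-2.3333) + (2.6667)·(2.6667)) / 5 = 19.3333/5 = 3.8667
  s[X_1,X_2] = ((1.6667)·(-0.1667) + (-1.3333)·(0.8333) + (-1.3333)·(2.8333) + (0.6667)·(-3.1667) + (-2.3333)·(1.8333) + (2.6667)·(-2.1667)) / 5 = -17.3333/5 = -3.4667
  s[X_1,X_3] = ((1.6667)·(3) + (-1.3333)·(-2) + (-1.3333)·(-3) + (0.6667)·(-1) + (-2.3333)·(0) + (2.6667)·(3)) / 5 = 19/5 = 3.8
  s[X_2,X_2] = ((-0.1667)·(-0.1667) + (0.8333)·(0.8333) + (2.8333)·(2.8333) + (-3.1667)·(-3.1667) + (1.8333)·(1.8333) + (-2.1667)·(-2.1667)) / 5 = 26.8333/5 = 5.3667
  s[X_2,X_3] = ((-0.1667)·(3) + (0.8333)·(-2) + (2.8333)·(-3) + (-3.1667)·(-1) + (1.8333)·(0) + (-2.1667)·(3)) / 5 = -14/5 = -2.8
  s[X_3,X_3] = ((3)·(3) + (-2)·(-2) + (-3)·(-3) + (-1)·(-1) + (0)·(0) + (3)·(3)) / 5 = 32/5 = 6.4
  Sample standard deviations s_i = √(s[i,i]):
  s(X_1) = √(3.8667) = 1.9664
  s(X_2) = √(5.3667) = 2.3166
  s(X_3) = √(6.4) = 2.5298

Step 3 — r_{ij} = s_{ij} / (s_i · s_j):
  r[X_1,X_1] = 1 (diagonal).
  r[X_1,X_2] = -3.4667 / (1.9664 · 2.3166) = -3.4667 / 4.5553 = -0.761
  r[X_1,X_3] = 3.8 / (1.9664 · 2.5298) = 3.8 / 4.9746 = 0.7639
  r[X_2,X_2] = 1 (diagonal).
  r[X_2,X_3] = -2.8 / (2.3166 · 2.5298) = -2.8 / 5.8606 = -0.4778
  r[X_3,X_3] = 1 (diagonal).

R is symmetric with unit diagonal. Assembling:

R = [[1, -0.761, 0.7639],
 [-0.761, 1, -0.4778],
 [0.7639, -0.4778, 1]]


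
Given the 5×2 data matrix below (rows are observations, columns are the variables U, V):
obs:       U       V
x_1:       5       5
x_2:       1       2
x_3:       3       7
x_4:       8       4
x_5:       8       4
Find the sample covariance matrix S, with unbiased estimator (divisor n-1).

Step 1 — column means:
  mean(U) = (5 + 1 + 3 + 8 + 8) / 5 = 25/5 = 5
  mean(V) = (5 + 2 + 7 + 4 + 4) / 5 = 22/5 = 4.4

Step 2 — sample covariance S[i,j] = (1/(n-1)) · Σ_k (x_{k,i} - mean_i) · (x_{k,j} - mean_j), with n-1 = 4.
  S[U,U] = ((0)·(0) + (-4)·(-4) + (-2)·(-2) + (3)·(3) + (3)·(3)) / 4 = 38/4 = 9.5
  S[U,V] = ((0)·(0.6) + (-4)·(-2.4) + (-2)·(2.6) + (3)·(-0.4) + (3)·(-0.4)) / 4 = 2/4 = 0.5
  S[V,V] = ((0.6)·(0.6) + (-2.4)·(-2.4) + (2.6)·(2.6) + (-0.4)·(-0.4) + (-0.4)·(-0.4)) / 4 = 13.2/4 = 3.3

S is symmetric (S[j,i] = S[i,j]). Assembling:

S = [[9.5, 0.5],
 [0.5, 3.3]]


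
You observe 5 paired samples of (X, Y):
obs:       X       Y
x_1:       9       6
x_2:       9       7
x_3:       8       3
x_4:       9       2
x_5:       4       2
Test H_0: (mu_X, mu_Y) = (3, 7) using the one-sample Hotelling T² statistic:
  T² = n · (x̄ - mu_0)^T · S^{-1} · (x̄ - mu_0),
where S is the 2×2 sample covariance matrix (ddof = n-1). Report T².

Step 1 — sample mean vector:
  mean(X) = (9 + 9 + 8 + 9 + 4) / 5 = 39/5 = 7.8
  mean(Y) = (6 + 7 + 3 + 2 + 2) / 5 = 20/5 = 4
  x̄ = (7.8, 4),  deviation x̄ - mu_0 = (7.8, 4) - (3, 7) = (4.8, -3).

Step 2 — sample covariance matrix, S[i,j] = (1/(n-1)) · Σ_k (x_{k,i} - mean_i) · (x_{k,j} - mean_j), divisor n-1 = 4:
  S[X,X] = ((1.2)·(1.2) + (1.2)·(1.2) + (0.2)·(0.2) + (1.2)·(1.2) + (-3.8)·(-3.8)) / 4 = 18.8/4 = 4.7
  S[X,Y] = ((1.2)·(2) + (1.2)·(3) + (0.2)·(-1) + (1.2)·(-2) + (-3.8)·(-2)) / 4 = 11/4 = 2.75
  S[Y,Y] = ((2)·(2) + (3)·(3) + (-1)·(-1) + (-2)·(-2) + (-2)·(-2)) / 4 = 22/4 = 5.5
  S = [[4.7, 2.75],
 [2.75, 5.5]].

Step 3 — invert S. det(S) = 4.7·5.5 - (2.75)² = 18.2875.
  S^{-1} = (1/det) · [[d, -b], [-b, a]] = [[0.3008, -0.1504],
 [-0.1504, 0.257]].

Step 4 — quadratic form (x̄ - mu_0)^T · S^{-1} · (x̄ - mu_0):
  S^{-1} · (x̄ - mu_0) = (1.8947, -1.4928),
  (x̄ - mu_0)^T · [...] = (4.8)·(1.8947) + (-3)·(-1.4928) = 13.5732.

Step 5 — scale by n: T² = 5 · 13.5732 = 67.866.

T² ≈ 67.866


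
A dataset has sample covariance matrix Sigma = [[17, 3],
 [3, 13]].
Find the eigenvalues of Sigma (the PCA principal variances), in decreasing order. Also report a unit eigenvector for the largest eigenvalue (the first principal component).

Step 1 — characteristic polynomial of 2×2 Sigma:
  det(Sigma - λI) = λ² - trace · λ + det = 0.
  trace = 17 + 13 = 30, det = 17·13 - (3)² = 212.
Step 2 — discriminant:
  Δ = trace² - 4·det = 900 - 848 = 52.
Step 3 — eigenvalues:
  λ = (trace ± √Δ)/2 = (30 ± 7.2111)/2,
  λ_1 = 18.6056,  λ_2 = 11.3944.

Step 4 — unit eigenvector for λ_1: solve (Sigma - λ_1 I)v = 0. First row:
  (17 - 18.6056)·v_x + (3)·v_y = 0, i.e. (-1.6056)·v_x + (3)·v_y = 0,
  so v ∝ (b, λ_1 - a) = (3, 1.6056) = u.
  ||u|| = √((3)² + (1.6056)²) = √(11.5778) ≈ 3.4026,
  v_1 = u/||u|| ≈ (0.8817, 0.4719) (||v_1|| = 1).

λ_1 = 18.6056,  λ_2 = 11.3944;  v_1 ≈ (0.8817, 0.4719)


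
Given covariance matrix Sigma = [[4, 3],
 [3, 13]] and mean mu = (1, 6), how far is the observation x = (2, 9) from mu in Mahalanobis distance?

Step 1 — centre the observation: (x - mu) = (1, 3).

Step 2 — invert Sigma. det(Sigma) = 4·13 - (3)² = 43.
  Sigma^{-1} = (1/det) · [[d, -b], [-b, a]] = [[0.3023, -0.0698],
 [-0.0698, 0.093]].

Step 3 — form the quadratic (x - mu)^T · Sigma^{-1} · (x - mu):
  Sigma^{-1} · (x - mu) = (0.093, 0.2093).
  (x - mu)^T · [Sigma^{-1} · (x - mu)] = (1)·(0.093) + (3)·(0.2093) = 0.7209.

Step 4 — take square root: d = √(0.7209) ≈ 0.8491.

d(x, mu) = √(0.7209) ≈ 0.8491


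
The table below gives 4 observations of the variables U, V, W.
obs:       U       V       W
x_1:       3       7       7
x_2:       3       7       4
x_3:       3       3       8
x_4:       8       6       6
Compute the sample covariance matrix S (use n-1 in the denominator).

Step 1 — column means:
  mean(U) = (3 + 3 + 3 + 8) / 4 = 17/4 = 4.25
  mean(V) = (7 + 7 + 3 + 6) / 4 = 23/4 = 5.75
  mean(W) = (7 + 4 + 8 + 6) / 4 = 25/4 = 6.25

Step 2 — sample covariance S[i,j] = (1/(n-1)) · Σ_k (x_{k,i} - mean_i) · (x_{k,j} - mean_j), with n-1 = 3.
  S[U,U] = ((-1.25)·(-1.25) + (-1.25)·(-1.25) + (-1.25)·(-1.25) + (3.75)·(3.75)) / 3 = 18.75/3 = 6.25
  S[U,V] = ((-1.25)·(1.25) + (-1.25)·(1.25) + (-1.25)·(-2.75) + (3.75)·(0.25)) / 3 = 1.25/3 = 0.4167
  S[U,W] = ((-1.25)·(0.75) + (-1.25)·(-2.25) + (-1.25)·(1.75) + (3.75)·(-0.25)) / 3 = -1.25/3 = -0.4167
  S[V,V] = ((1.25)·(1.25) + (1.25)·(1.25) + (-2.75)·(-2.75) + (0.25)·(0.25)) / 3 = 10.75/3 = 3.5833
  S[V,W] = ((1.25)·(0.75) + (1.25)·(-2.25) + (-2.75)·(1.75) + (0.25)·(-0.25)) / 3 = -6.75/3 = -2.25
  S[W,W] = ((0.75)·(0.75) + (-2.25)·(-2.25) + (1.75)·(1.75) + (-0.25)·(-0.25)) / 3 = 8.75/3 = 2.9167

S is symmetric (S[j,i] = S[i,j]). Assembling:

S = [[6.25, 0.4167, -0.4167],
 [0.4167, 3.5833, -2.25],
 [-0.4167, -2.25, 2.9167]]


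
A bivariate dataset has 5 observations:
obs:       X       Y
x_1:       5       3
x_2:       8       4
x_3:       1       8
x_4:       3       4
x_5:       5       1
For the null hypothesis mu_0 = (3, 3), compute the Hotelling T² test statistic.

Step 1 — sample mean vector:
  mean(X) = (5 + 8 + 1 + 3 + 5) / 5 = 22/5 = 4.4
  mean(Y) = (3 + 4 + 8 + 4 + 1) / 5 = 20/5 = 4
  x̄ = (4.4, 4),  deviation x̄ - mu_0 = (4.4, 4) - (3, 3) = (1.4, 1).

Step 2 — sample covariance matrix, S[i,j] = (1/(n-1)) · Σ_k (x_{k,i} - mean_i) · (x_{k,j} - mean_j), divisor n-1 = 4:
  S[X,X] = ((0.6)·(0.6) + (3.6)·(3.6) + (-3.4)·(-3.4) + (-1.4)·(-1.4) + (0.6)·(0.6)) / 4 = 27.2/4 = 6.8
  S[X,Y] = ((0.6)·(-1) + (3.6)·(0) + (-3.4)·(4) + (-1.4)·(0) + (0.6)·(-3)) / 4 = -16/4 = -4
  S[Y,Y] = ((-1)·(-1) + (0)·(0) + (4)·(4) + (0)·(0) + (-3)·(-3)) / 4 = 26/4 = 6.5
  S = [[6.8, -4],
 [-4, 6.5]].

Step 3 — invert S. det(S) = 6.8·6.5 - (-4)² = 28.2.
  S^{-1} = (1/det) · [[d, -b], [-b, a]] = [[0.2305, 0.1418],
 [0.1418, 0.2411]].

Step 4 — quadratic form (x̄ - mu_0)^T · S^{-1} · (x̄ - mu_0):
  S^{-1} · (x̄ - mu_0) = (0.4645, 0.4397),
  (x̄ - mu_0)^T · [...] = (1.4)·(0.4645) + (1)·(0.4397) = 1.0901.

Step 5 — scale by n: T² = 5 · 1.0901 = 5.4504.

T² ≈ 5.4504


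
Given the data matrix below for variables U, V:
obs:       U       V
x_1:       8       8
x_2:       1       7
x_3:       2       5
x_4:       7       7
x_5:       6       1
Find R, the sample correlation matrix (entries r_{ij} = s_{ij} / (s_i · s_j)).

Step 1 — column means:
  mean(U) = (8 + 1 + 2 + 7 + 6) / 5 = 24/5 = 4.8
  mean(V) = (8 + 7 + 5 + 7 + 1) / 5 = 28/5 = 5.6

Step 2 — sample variances and covariances s[i,j] = (1/(n-1)) · Σ_k (x_{k,i} - mean_i) · (x_{k,j} - mean_j), with n-1 = 4:
  s[U,U] = ((3.2)·(3.2) + (-3.8)·(-3.8) + (-2.8)·(-2.8) + (2.2)·(2.2) + (1.2)·(1.2)) / 4 = 38.8/4 = 9.7
  s[U,V] = ((3.2)·(2.4) + (-3.8)·(1.4) + (-2.8)·(-0.6) + (2.2)·(1.4) + (1.2)·(-4.6)) / 4 = 1.6/4 = 0.4
  s[V,V] = ((2.4)·(2.4) + (1.4)·(1.4) + (-0.6)·(-0.6) + (1.4)·(1.4) + (-4.6)·(-4.6)) / 4 = 31.2/4 = 7.8
  Sample standard deviations s_i = √(s[i,i]):
  s(U) = √(9.7) = 3.1145
  s(V) = √(7.8) = 2.7928

Step 3 — r_{ij} = s_{ij} / (s_i · s_j):
  r[U,U] = 1 (diagonal).
  r[U,V] = 0.4 / (3.1145 · 2.7928) = 0.4 / 8.6983 = 0.046
  r[V,V] = 1 (diagonal).

R is symmetric with unit diagonal. Assembling:

R = [[1, 0.046],
 [0.046, 1]]


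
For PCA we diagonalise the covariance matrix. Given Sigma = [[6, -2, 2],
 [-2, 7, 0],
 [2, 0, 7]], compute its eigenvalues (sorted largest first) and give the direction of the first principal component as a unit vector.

Step 1 — characteristic polynomial p(λ) = det(λI - Sigma) = λ³ - tr·λ² + c_1·λ - det, where tr = trace, c_1 = sum of the principal 2×2 minors, det = det(Sigma):
  tr = 6 + 7 + 7 = 20,
  c_1 = (6·7 - (-2)²) + (6·7 - (2)²) + (7·7 - (0)²) = 38 + 38 + 49 = 125,
  det = 6·(7·7 - (0)²) - (-2)·((-2)·7 - (0)·(2)) + (2)·((-2)·(0) - 7·(2)) = 6·(49) - (-2)·(-14) + (2)·(-14) = 238.
  So p(λ) = λ³ - 20λ² + 125λ - 238.
Step 2 — look for an integer root (rational root theorem: any rational root is an integer divisor of 238). Testing λ = 7:
  p(7) = 343 - 980 + 875 - 238 = 0  ✓
  Dividing out (λ - 7): p(λ) = (λ - 7)(λ² - 13λ + 34).
Step 3 — remaining eigenvalues from the quadratic λ² - 13λ + 34 = 0:
  Δ = 13² - 4·34 = 169 - 136 = 33,  λ = (13 ± √33)/2 = (13 ± 5.7446)/2 ≈ 9.3723 or 3.6277.
  Sorted: λ_1 = 9.3723,  λ_2 = 7,  λ_3 = 3.6277  (check: sum = 20 = tr ✓).

Step 4 — unit eigenvector for λ_1 ≈ 9.3723: v spans the null space of (Sigma - λ_1 I), whose rows are
  r_1 = (-3.3723, -2, 2),  r_2 = (-2, -2.3723, 0),  r_3 = (2, 0, -2.3723).
  v is orthogonal to every row, so take v ∝ r_1 × r_2 = ((-2)·(0) - (2)·(-2.3723), (2)·(-2) - (-3.3723)·(0), (-3.3723)·(-2.3723) - (-2)·(-2)) ≈ (4.7446, -4, 4).
  Let u = (4.7446, -4, 4).
  ||u|| = √((4.7446)² + (-4)² + (4)²) = √(54.5109) ≈ 7.3831,  v_1 = u/||u|| ≈ (0.6426, -0.5418, 0.5418) (||v_1|| = 1).

λ_1 = 9.3723,  λ_2 = 7,  λ_3 = 3.6277;  v_1 ≈ (0.6426, -0.5418, 0.5418)


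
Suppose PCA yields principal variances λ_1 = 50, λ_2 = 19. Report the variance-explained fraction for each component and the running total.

Step 1 — total variance = trace(Sigma) = Σ λ_i = 50 + 19 = 69.

Step 2 — fraction explained by component i = λ_i / Σ λ:
  PC1: 50/69 = 0.7246
  PC2: 19/69 = 0.2754

Step 3 — cumulative fraction after k components = (λ_1 + ... + λ_k) / Σ λ:
  k = 1: 50/69 = 0.7246
  k = 2: (50 + 19)/69 = 69/69 = 1

Summary (fraction, with percent):

explained: PC1 0.7246 (72.46%), PC2 0.2754 (27.54%);  cumulative: 0.7246, 1


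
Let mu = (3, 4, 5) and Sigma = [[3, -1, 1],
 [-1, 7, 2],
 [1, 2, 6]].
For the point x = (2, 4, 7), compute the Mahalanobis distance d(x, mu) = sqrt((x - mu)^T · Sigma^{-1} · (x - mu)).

Step 1 — centre the observation: (x - mu) = (-1, 0, 2).

Step 2 — invert Sigma (cofactor / det for 3×3, or solve directly):
  Sigma^{-1} = [[0.3918, 0.0825, -0.0928],
 [0.0825, 0.1753, -0.0722],
 [-0.0928, -0.0722, 0.2062]].

Step 3 — form the quadratic (x - mu)^T · Sigma^{-1} · (x - mu):
  Sigma^{-1} · (x - mu) = (-0.5773, -0.2268, 0.5052).
  (x - mu)^T · [Sigma^{-1} · (x - mu)] = (-1)·(-0.5773) + (0)·(-0.2268) + (2)·(0.5052) = 1.5876.

Step 4 — take square root: d = √(1.5876) ≈ 1.26.

d(x, mu) = √(1.5876) ≈ 1.26


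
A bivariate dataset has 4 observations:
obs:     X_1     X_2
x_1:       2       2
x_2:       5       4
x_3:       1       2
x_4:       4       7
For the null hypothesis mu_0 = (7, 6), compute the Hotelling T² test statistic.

Step 1 — sample mean vector:
  mean(X_1) = (2 + 5 + 1 + 4) / 4 = 12/4 = 3
  mean(X_2) = (2 + 4 + 2 + 7) / 4 = 15/4 = 3.75
  x̄ = (3, 3.75),  deviation x̄ - mu_0 = (3, 3.75) - (7, 6) = (-4, -2.25).

Step 2 — sample covariance matrix, S[i,j] = (1/(n-1)) · Σ_k (x_{k,i} - mean_i) · (x_{k,j} - mean_j), divisor n-1 = 3:
  S[X_1,X_1] = ((-1)·(-1) + (2)·(2) + (-2)·(-2) + (1)·(1)) / 3 = 10/3 = 3.3333
  S[X_1,X_2] = ((-1)·(-1.75) + (2)·(0.25) + (-2)·(-1.75) + (1)·(3.25)) / 3 = 9/3 = 3
  S[X_2,X_2] = ((-1.75)·(-1.75) + (0.25)·(0.25) + (-1.75)·(-1.75) + (3.25)·(3.25)) / 3 = 16.75/3 = 5.5833
  S = [[3.3333, 3],
 [3, 5.5833]].

Step 3 — invert S. det(S) = 3.3333·5.5833 - (3)² = 9.6111.
  S^{-1} = (1/det) · [[d, -b], [-b, a]] = [[0.5809, -0.3121],
 [-0.3121, 0.3468]].

Step 4 — quadratic form (x̄ - mu_0)^T · S^{-1} · (x̄ - mu_0):
  S^{-1} · (x̄ - mu_0) = (-1.6214, 0.4682),
  (x̄ - mu_0)^T · [...] = (-4)·(-1.6214) + (-2.25)·(0.4682) = 5.4321.

Step 5 — scale by n: T² = 4 · 5.4321 = 21.7283.

T² ≈ 21.7283
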